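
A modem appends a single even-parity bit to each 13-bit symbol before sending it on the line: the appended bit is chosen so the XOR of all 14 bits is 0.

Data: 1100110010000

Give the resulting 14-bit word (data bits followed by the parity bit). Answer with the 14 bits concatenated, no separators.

11001100100001

XOR of the 13 data bits: 1⊕1⊕0⊕0⊕1⊕1⊕0⊕0⊕1⊕0⊕0⊕0⊕0 = 1
Parity bit = 1 (so all 14 bits XOR to 0).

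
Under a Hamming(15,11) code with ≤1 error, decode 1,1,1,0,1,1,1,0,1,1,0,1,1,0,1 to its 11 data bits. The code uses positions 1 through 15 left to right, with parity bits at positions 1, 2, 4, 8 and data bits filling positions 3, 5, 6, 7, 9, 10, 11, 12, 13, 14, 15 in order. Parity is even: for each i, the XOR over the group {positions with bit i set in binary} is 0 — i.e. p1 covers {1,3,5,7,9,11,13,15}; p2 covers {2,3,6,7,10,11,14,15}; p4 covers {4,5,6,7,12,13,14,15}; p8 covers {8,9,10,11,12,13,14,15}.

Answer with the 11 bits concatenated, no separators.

11110101101

s1 (pos 1,3,5,7,9,11,13,15): 1⊕1⊕1⊕1⊕1⊕0⊕1⊕1 = 1
s2 (pos 2,3,6,7,10,11,14,15): 1⊕1⊕1⊕1⊕1⊕0⊕0⊕1 = 0
s4 (pos 4,5,6,7,12,13,14,15): 0⊕1⊕1⊕1⊕1⊕1⊕0⊕1 = 0
s8 (pos 8,9,10,11,12,13,14,15): 0⊕1⊕1⊕0⊕1⊕1⊕0⊕1 = 1
Syndrome s8…s1 = 1001 → error at position 9.
Flip position 9: 111011101101101 → 111011100101101
Read data bits from positions 3,5,6,7,9,10,11,12,13,14,15: 11110101101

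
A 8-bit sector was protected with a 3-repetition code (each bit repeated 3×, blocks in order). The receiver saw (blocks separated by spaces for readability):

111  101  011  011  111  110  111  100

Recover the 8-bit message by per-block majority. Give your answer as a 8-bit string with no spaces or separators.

Block 1 (111): 3 ones → 1
Block 2 (101): 2 ones → 1
Block 3 (011): 2 ones → 1
Block 4 (011): 2 ones → 1
Block 5 (111): 3 ones → 1
Block 6 (110): 2 ones → 1
Block 7 (111): 3 ones → 1
Block 8 (100): 1 one → 0

11111110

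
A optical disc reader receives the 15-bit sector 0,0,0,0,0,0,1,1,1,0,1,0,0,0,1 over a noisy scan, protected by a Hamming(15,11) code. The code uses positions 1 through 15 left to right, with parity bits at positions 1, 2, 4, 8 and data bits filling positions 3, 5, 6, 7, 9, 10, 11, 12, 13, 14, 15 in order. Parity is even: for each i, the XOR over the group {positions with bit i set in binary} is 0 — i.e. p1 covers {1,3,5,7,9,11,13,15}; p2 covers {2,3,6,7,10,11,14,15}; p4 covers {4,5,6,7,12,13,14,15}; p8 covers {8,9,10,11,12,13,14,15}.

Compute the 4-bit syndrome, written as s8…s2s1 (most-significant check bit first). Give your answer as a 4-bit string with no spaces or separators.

s1 (pos 1,3,5,7,9,11,13,15): 0⊕0⊕0⊕1⊕1⊕1⊕0⊕1 = 0
s2 (pos 2,3,6,7,10,11,14,15): 0⊕0⊕0⊕1⊕0⊕1⊕0⊕1 = 1
s4 (pos 4,5,6,7,12,13,14,15): 0⊕0⊕0⊕1⊕0⊕0⊕0⊕1 = 0
s8 (pos 8,9,10,11,12,13,14,15): 1⊕1⊕0⊕1⊕0⊕0⊕0⊕1 = 0
Syndrome s8…s1 = 0010 → error at position 2.

0010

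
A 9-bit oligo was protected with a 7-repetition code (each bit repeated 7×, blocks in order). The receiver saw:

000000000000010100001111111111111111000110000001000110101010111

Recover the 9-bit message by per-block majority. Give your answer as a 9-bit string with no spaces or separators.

Block 1 (0000000): 0 ones → 0
Block 2 (0000001): 1 one → 0
Block 3 (0100001): 2 ones → 0
Block 4 (1111111): 7 ones → 1
Block 5 (1111111): 7 ones → 1
Block 6 (1000110): 3 ones → 0
Block 7 (0000010): 1 one → 0
Block 8 (0011010): 3 ones → 0
Block 9 (1010111): 5 ones → 1

000110001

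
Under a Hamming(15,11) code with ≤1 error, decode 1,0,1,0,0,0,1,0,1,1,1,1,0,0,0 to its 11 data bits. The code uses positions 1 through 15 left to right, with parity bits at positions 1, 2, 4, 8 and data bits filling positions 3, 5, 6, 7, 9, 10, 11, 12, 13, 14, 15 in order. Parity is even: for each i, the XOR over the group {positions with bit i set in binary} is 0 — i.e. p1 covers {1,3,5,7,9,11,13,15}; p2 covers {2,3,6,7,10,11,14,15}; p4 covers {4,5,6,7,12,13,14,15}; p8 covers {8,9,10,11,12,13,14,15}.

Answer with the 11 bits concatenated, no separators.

s1 (pos 1,3,5,7,9,11,13,15): 1⊕1⊕0⊕1⊕1⊕1⊕0⊕0 = 1
s2 (pos 2,3,6,7,10,11,14,15): 0⊕1⊕0⊕1⊕1⊕1⊕0⊕0 = 0
s4 (pos 4,5,6,7,12,13,14,15): 0⊕0⊕0⊕1⊕1⊕0⊕0⊕0 = 0
s8 (pos 8,9,10,11,12,13,14,15): 0⊕1⊕1⊕1⊕1⊕0⊕0⊕0 = 0
Syndrome s8…s1 = 0001 → error at position 1.
Flip position 1: 101000101111000 → 001000101111000
Read data bits from positions 3,5,6,7,9,10,11,12,13,14,15: 10011111000

10011111000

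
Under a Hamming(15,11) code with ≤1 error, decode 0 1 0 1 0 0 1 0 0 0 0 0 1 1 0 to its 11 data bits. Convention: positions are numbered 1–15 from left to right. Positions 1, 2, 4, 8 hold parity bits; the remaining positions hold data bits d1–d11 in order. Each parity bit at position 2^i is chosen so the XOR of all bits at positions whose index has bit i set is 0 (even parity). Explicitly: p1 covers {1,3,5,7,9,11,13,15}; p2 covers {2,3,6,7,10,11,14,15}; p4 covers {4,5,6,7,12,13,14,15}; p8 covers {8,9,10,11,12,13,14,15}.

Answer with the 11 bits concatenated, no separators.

s1 (pos 1,3,5,7,9,11,13,15): 0⊕0⊕0⊕1⊕0⊕0⊕1⊕0 = 0
s2 (pos 2,3,6,7,10,11,14,15): 1⊕0⊕0⊕1⊕0⊕0⊕1⊕0 = 1
s4 (pos 4,5,6,7,12,13,14,15): 1⊕0⊕0⊕1⊕0⊕1⊕1⊕0 = 0
s8 (pos 8,9,10,11,12,13,14,15): 0⊕0⊕0⊕0⊕0⊕1⊕1⊕0 = 0
Syndrome s8…s1 = 0010 → error at position 2.
Flip position 2: 010100100000110 → 000100100000110
Read data bits from positions 3,5,6,7,9,10,11,12,13,14,15: 00010000110

00010000110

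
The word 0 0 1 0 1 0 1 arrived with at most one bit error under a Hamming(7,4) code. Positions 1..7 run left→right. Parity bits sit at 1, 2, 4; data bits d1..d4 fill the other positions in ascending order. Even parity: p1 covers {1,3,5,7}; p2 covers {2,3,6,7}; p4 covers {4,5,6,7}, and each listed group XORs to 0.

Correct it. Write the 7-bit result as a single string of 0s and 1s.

1010101

s1 (pos 1,3,5,7): 0⊕1⊕1⊕1 = 1
s2 (pos 2,3,6,7): 0⊕1⊕0⊕1 = 0
s4 (pos 4,5,6,7): 0⊕1⊕0⊕1 = 0
Syndrome s4…s1 = 001 → error at position 1.
Flip position 1: 0010101 → 1010101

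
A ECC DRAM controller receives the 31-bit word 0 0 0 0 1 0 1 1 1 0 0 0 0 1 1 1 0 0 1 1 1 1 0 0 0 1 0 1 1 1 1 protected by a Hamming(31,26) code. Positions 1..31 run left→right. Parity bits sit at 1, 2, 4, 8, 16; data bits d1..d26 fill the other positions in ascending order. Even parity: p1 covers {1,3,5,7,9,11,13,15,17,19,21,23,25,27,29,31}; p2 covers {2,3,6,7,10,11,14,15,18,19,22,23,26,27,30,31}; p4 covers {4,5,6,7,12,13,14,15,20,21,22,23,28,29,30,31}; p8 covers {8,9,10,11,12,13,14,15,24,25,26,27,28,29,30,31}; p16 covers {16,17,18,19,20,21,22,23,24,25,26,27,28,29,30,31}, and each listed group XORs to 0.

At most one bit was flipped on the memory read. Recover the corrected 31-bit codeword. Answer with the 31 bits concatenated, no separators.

s1 (pos 1,3,5,7,9,11,13,15,17,19,21,23,25,27,29,31): 0⊕0⊕1⊕1⊕1⊕0⊕0⊕1⊕0⊕1⊕1⊕0⊕0⊕0⊕1⊕1 = 0
s2 (pos 2,3,6,7,10,11,14,15,18,19,22,23,26,27,30,31): 0⊕0⊕0⊕1⊕0⊕0⊕1⊕1⊕0⊕1⊕1⊕0⊕1⊕0⊕1⊕1 = 0
s4 (pos 4,5,6,7,12,13,14,15,20,21,22,23,28,29,30,31): 0⊕1⊕0⊕1⊕0⊕0⊕1⊕1⊕1⊕1⊕1⊕0⊕1⊕1⊕1⊕1 = 1
s8 (pos 8,9,10,11,12,13,14,15,24,25,26,27,28,29,30,31): 1⊕1⊕0⊕0⊕0⊕0⊕1⊕1⊕0⊕0⊕1⊕0⊕1⊕1⊕1⊕1 = 1
s16 (pos 16,17,18,19,20,21,22,23,24,25,26,27,28,29,30,31): 1⊕0⊕0⊕1⊕1⊕1⊕1⊕0⊕0⊕0⊕1⊕0⊕1⊕1⊕1⊕1 = 0
Syndrome s16…s1 = 01100 → error at position 12.
Flip position 12: 0000101110000111001111000101111 → 0000101110010111001111000101111

0000101110010111001111000101111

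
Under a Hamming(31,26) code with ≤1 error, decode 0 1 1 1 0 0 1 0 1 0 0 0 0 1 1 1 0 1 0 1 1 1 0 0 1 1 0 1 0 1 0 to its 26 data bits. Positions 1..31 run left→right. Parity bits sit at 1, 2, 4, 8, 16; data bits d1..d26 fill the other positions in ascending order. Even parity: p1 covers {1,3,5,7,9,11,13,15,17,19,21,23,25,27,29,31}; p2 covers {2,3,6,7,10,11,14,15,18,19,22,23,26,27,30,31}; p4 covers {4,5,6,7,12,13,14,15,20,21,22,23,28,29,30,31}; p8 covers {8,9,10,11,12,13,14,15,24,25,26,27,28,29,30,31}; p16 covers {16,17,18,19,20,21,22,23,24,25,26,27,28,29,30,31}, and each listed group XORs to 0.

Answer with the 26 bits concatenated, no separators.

10011000011010111001101000

s1 (pos 1,3,5,7,9,11,13,15,17,19,21,23,25,27,29,31): 0⊕1⊕0⊕1⊕1⊕0⊕0⊕1⊕0⊕0⊕1⊕0⊕1⊕0⊕0⊕0 = 0
s2 (pos 2,3,6,7,10,11,14,15,18,19,22,23,26,27,30,31): 1⊕1⊕0⊕1⊕0⊕0⊕1⊕1⊕1⊕0⊕1⊕0⊕1⊕0⊕1⊕0 = 1
s4 (pos 4,5,6,7,12,13,14,15,20,21,22,23,28,29,30,31): 1⊕0⊕0⊕1⊕0⊕0⊕1⊕1⊕1⊕1⊕1⊕0⊕1⊕0⊕1⊕0 = 1
s8 (pos 8,9,10,11,12,13,14,15,24,25,26,27,28,29,30,31): 0⊕1⊕0⊕0⊕0⊕0⊕1⊕1⊕0⊕1⊕1⊕0⊕1⊕0⊕1⊕0 = 1
s16 (pos 16,17,18,19,20,21,22,23,24,25,26,27,28,29,30,31): 1⊕0⊕1⊕0⊕1⊕1⊕1⊕0⊕0⊕1⊕1⊕0⊕1⊕0⊕1⊕0 = 1
Syndrome s16…s1 = 11110 → error at position 30.
Flip position 30: 0111001010000111010111001101010 → 0111001010000111010111001101000
Read data bits from positions 3,5,6,7,9,10,11,12,13,14,15,17,18,19,20,21,22,23,24,25,26,27,28,29,30,31: 10011000011010111001101000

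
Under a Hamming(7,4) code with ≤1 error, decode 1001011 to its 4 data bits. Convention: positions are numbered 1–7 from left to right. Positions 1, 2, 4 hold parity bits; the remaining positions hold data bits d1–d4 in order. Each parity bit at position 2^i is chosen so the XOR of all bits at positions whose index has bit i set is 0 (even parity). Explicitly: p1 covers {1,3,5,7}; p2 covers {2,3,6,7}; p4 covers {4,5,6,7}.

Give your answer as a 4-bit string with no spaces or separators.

0011

s1 (pos 1,3,5,7): 1⊕0⊕0⊕1 = 0
s2 (pos 2,3,6,7): 0⊕0⊕1⊕1 = 0
s4 (pos 4,5,6,7): 1⊕0⊕1⊕1 = 1
Syndrome s4…s1 = 100 → error at position 4.
Flip position 4: 1001011 → 1000011
Read data bits from positions 3,5,6,7: 0011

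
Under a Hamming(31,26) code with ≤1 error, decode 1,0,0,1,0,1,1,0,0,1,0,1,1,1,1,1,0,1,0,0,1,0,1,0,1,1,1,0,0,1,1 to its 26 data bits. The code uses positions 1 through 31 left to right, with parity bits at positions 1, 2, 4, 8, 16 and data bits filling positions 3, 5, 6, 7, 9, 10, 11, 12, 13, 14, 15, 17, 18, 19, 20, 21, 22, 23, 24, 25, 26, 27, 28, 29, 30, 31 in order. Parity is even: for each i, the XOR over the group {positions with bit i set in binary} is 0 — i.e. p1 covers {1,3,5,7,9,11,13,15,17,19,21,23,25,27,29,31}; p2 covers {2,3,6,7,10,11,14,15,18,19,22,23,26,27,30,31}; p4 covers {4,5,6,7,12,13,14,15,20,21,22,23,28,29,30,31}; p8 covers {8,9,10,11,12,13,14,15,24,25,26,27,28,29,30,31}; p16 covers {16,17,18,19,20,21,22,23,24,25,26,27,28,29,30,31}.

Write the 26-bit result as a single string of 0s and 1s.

s1 (pos 1,3,5,7,9,11,13,15,17,19,21,23,25,27,29,31): 1⊕0⊕0⊕1⊕0⊕0⊕1⊕1⊕0⊕0⊕1⊕1⊕1⊕1⊕0⊕1 = 1
s2 (pos 2,3,6,7,10,11,14,15,18,19,22,23,26,27,30,31): 0⊕0⊕1⊕1⊕1⊕0⊕1⊕1⊕1⊕0⊕0⊕1⊕1⊕1⊕1⊕1 = 1
s4 (pos 4,5,6,7,12,13,14,15,20,21,22,23,28,29,30,31): 1⊕0⊕1⊕1⊕1⊕1⊕1⊕1⊕0⊕1⊕0⊕1⊕0⊕0⊕1⊕1 = 1
s8 (pos 8,9,10,11,12,13,14,15,24,25,26,27,28,29,30,31): 0⊕0⊕1⊕0⊕1⊕1⊕1⊕1⊕0⊕1⊕1⊕1⊕0⊕0⊕1⊕1 = 0
s16 (pos 16,17,18,19,20,21,22,23,24,25,26,27,28,29,30,31): 1⊕0⊕1⊕0⊕0⊕1⊕0⊕1⊕0⊕1⊕1⊕1⊕0⊕0⊕1⊕1 = 1
Syndrome s16…s1 = 10111 → error at position 23.
Flip position 23: 1001011001011111010010101110011 → 1001011001011111010010001110011
Read data bits from positions 3,5,6,7,9,10,11,12,13,14,15,17,18,19,20,21,22,23,24,25,26,27,28,29,30,31: 00110101111010010001110011

00110101111010010001110011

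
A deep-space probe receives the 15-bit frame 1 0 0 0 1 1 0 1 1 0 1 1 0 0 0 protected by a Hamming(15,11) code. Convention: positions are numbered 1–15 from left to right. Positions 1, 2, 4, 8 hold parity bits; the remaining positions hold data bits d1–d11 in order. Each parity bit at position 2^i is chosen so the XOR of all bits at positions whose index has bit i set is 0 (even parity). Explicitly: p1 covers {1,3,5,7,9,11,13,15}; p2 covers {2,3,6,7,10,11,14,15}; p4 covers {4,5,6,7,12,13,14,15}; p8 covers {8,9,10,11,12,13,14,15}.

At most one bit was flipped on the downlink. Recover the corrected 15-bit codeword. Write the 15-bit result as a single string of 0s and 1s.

s1 (pos 1,3,5,7,9,11,13,15): 1⊕0⊕1⊕0⊕1⊕1⊕0⊕0 = 0
s2 (pos 2,3,6,7,10,11,14,15): 0⊕0⊕1⊕0⊕0⊕1⊕0⊕0 = 0
s4 (pos 4,5,6,7,12,13,14,15): 0⊕1⊕1⊕0⊕1⊕0⊕0⊕0 = 1
s8 (pos 8,9,10,11,12,13,14,15): 1⊕1⊕0⊕1⊕1⊕0⊕0⊕0 = 0
Syndrome s8…s1 = 0100 → error at position 4.
Flip position 4: 100011011011000 → 100111011011000

100111011011000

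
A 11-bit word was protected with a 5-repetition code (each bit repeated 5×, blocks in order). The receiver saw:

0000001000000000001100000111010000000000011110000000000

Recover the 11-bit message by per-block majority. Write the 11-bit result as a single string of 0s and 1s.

00000100100

Block 1 (00000): 0 ones → 0
Block 2 (01000): 1 one → 0
Block 3 (00000): 0 ones → 0
Block 4 (00011): 2 ones → 0
Block 5 (00000): 0 ones → 0
Block 6 (11101): 4 ones → 1
Block 7 (00000): 0 ones → 0
Block 8 (00000): 0 ones → 0
Block 9 (01111): 4 ones → 1
Block 10 (00000): 0 ones → 0
Block 11 (00000): 0 ones → 0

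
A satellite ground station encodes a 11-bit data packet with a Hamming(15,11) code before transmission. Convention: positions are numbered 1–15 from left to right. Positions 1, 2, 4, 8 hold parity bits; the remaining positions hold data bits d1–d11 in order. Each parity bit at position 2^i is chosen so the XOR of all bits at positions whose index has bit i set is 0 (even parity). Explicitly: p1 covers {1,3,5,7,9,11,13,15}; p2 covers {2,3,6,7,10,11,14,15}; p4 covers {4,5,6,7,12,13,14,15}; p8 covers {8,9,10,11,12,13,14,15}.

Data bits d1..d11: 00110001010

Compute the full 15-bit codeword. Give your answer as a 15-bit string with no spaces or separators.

Place data at non-parity positions: p1 p2 0 p4 0 1 1 p8 0 0 0 1 0 1 0
p1 (pos 1,3,5,7,9,11,13,15): XOR of data positions = 0⊕0⊕1⊕0⊕0⊕0⊕0 = 1
p2 (pos 2,3,6,7,10,11,14,15): XOR of data positions = 0⊕1⊕1⊕0⊕0⊕1⊕0 = 1
p4 (pos 4,5,6,7,12,13,14,15): XOR of data positions = 0⊕1⊕1⊕1⊕0⊕1⊕0 = 0
p8 (pos 8,9,10,11,12,13,14,15): XOR of data positions = 0⊕0⊕0⊕1⊕0⊕1⊕0 = 0
Codeword: 110001100001010

110001100001010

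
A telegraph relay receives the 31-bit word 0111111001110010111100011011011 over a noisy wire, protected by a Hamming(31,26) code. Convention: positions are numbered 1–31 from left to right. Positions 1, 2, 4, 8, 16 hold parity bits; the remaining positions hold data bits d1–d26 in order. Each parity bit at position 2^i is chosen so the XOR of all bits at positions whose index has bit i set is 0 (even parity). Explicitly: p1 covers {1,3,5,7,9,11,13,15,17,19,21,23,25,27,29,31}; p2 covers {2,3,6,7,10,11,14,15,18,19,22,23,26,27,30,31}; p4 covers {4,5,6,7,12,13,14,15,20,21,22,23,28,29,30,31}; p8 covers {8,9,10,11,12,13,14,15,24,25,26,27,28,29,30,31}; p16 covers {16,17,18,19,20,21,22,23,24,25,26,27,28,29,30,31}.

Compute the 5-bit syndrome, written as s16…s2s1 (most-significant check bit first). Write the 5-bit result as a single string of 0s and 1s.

00000

s1 (pos 1,3,5,7,9,11,13,15,17,19,21,23,25,27,29,31): 0⊕1⊕1⊕1⊕0⊕1⊕0⊕1⊕1⊕1⊕0⊕0⊕1⊕1⊕0⊕1 = 0
s2 (pos 2,3,6,7,10,11,14,15,18,19,22,23,26,27,30,31): 1⊕1⊕1⊕1⊕1⊕1⊕0⊕1⊕1⊕1⊕0⊕0⊕0⊕1⊕1⊕1 = 0
s4 (pos 4,5,6,7,12,13,14,15,20,21,22,23,28,29,30,31): 1⊕1⊕1⊕1⊕1⊕0⊕0⊕1⊕1⊕0⊕0⊕0⊕1⊕0⊕1⊕1 = 0
s8 (pos 8,9,10,11,12,13,14,15,24,25,26,27,28,29,30,31): 0⊕0⊕1⊕1⊕1⊕0⊕0⊕1⊕1⊕1⊕0⊕1⊕1⊕0⊕1⊕1 = 0
s16 (pos 16,17,18,19,20,21,22,23,24,25,26,27,28,29,30,31): 0⊕1⊕1⊕1⊕1⊕0⊕0⊕0⊕1⊕1⊕0⊕1⊕1⊕0⊕1⊕1 = 0
Syndrome s16…s1 = 00000 → no error.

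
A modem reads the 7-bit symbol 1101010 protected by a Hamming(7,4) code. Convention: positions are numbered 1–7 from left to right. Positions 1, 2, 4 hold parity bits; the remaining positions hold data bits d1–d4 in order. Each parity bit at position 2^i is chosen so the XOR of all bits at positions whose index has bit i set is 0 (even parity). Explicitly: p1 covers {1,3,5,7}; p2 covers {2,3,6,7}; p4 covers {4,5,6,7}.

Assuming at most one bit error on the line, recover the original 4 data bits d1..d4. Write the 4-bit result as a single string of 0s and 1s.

0010

s1 (pos 1,3,5,7): 1⊕0⊕0⊕0 = 1
s2 (pos 2,3,6,7): 1⊕0⊕1⊕0 = 0
s4 (pos 4,5,6,7): 1⊕0⊕1⊕0 = 0
Syndrome s4…s1 = 001 → error at position 1.
Flip position 1: 1101010 → 0101010
Read data bits from positions 3,5,6,7: 0010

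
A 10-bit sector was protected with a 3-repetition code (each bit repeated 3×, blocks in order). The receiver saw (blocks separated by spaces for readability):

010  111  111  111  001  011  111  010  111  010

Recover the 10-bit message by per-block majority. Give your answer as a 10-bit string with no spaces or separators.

0111011010

Block 1 (010): 1 one → 0
Block 2 (111): 3 ones → 1
Block 3 (111): 3 ones → 1
Block 4 (111): 3 ones → 1
Block 5 (001): 1 one → 0
Block 6 (011): 2 ones → 1
Block 7 (111): 3 ones → 1
Block 8 (010): 1 one → 0
Block 9 (111): 3 ones → 1
Block 10 (010): 1 one → 0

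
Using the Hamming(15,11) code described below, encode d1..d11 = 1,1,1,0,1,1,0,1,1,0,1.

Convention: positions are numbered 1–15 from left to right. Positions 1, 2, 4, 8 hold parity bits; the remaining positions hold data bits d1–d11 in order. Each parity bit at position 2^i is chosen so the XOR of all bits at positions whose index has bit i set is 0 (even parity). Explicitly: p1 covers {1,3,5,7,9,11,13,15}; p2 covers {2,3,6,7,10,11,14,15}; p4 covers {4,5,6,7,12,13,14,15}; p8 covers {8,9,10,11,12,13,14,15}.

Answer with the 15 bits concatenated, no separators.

Place data at non-parity positions: p1 p2 1 p4 1 1 0 p8 1 1 0 1 1 0 1
p1 (pos 1,3,5,7,9,11,13,15): XOR of data positions = 1⊕1⊕0⊕1⊕0⊕1⊕1 = 1
p2 (pos 2,3,6,7,10,11,14,15): XOR of data positions = 1⊕1⊕0⊕1⊕0⊕0⊕1 = 0
p4 (pos 4,5,6,7,12,13,14,15): XOR of data positions = 1⊕1⊕0⊕1⊕1⊕0⊕1 = 1
p8 (pos 8,9,10,11,12,13,14,15): XOR of data positions = 1⊕1⊕0⊕1⊕1⊕0⊕1 = 1
Codeword: 101111011101101

101111011101101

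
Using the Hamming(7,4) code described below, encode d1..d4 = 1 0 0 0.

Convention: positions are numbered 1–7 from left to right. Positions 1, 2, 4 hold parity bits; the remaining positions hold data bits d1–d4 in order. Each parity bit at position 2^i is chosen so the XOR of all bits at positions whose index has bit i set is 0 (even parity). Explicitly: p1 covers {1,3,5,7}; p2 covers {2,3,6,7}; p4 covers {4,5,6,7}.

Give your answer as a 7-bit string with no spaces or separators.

1110000

Place data at non-parity positions: p1 p2 1 p4 0 0 0
p1 (pos 1,3,5,7): XOR of data positions = 1⊕0⊕0 = 1
p2 (pos 2,3,6,7): XOR of data positions = 1⊕0⊕0 = 1
p4 (pos 4,5,6,7): XOR of data positions = 0⊕0⊕0 = 0
Codeword: 1110000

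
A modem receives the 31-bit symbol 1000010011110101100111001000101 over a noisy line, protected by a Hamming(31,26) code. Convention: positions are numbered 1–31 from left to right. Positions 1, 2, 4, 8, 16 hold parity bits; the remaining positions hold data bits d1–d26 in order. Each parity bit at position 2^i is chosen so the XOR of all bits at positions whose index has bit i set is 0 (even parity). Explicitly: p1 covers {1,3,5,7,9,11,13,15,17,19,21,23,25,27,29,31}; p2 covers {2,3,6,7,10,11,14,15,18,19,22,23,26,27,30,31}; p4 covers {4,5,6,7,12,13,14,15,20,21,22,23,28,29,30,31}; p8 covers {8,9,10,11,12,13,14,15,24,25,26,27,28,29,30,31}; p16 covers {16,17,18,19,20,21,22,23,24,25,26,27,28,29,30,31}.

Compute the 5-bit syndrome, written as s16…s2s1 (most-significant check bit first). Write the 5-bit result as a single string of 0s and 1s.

00000

s1 (pos 1,3,5,7,9,11,13,15,17,19,21,23,25,27,29,31): 1⊕0⊕0⊕0⊕1⊕1⊕0⊕0⊕1⊕0⊕1⊕0⊕1⊕0⊕1⊕1 = 0
s2 (pos 2,3,6,7,10,11,14,15,18,19,22,23,26,27,30,31): 0⊕0⊕1⊕0⊕1⊕1⊕1⊕0⊕0⊕0⊕1⊕0⊕0⊕0⊕0⊕1 = 0
s4 (pos 4,5,6,7,12,13,14,15,20,21,22,23,28,29,30,31): 0⊕0⊕1⊕0⊕1⊕0⊕1⊕0⊕1⊕1⊕1⊕0⊕0⊕1⊕0⊕1 = 0
s8 (pos 8,9,10,11,12,13,14,15,24,25,26,27,28,29,30,31): 0⊕1⊕1⊕1⊕1⊕0⊕1⊕0⊕0⊕1⊕0⊕0⊕0⊕1⊕0⊕1 = 0
s16 (pos 16,17,18,19,20,21,22,23,24,25,26,27,28,29,30,31): 1⊕1⊕0⊕0⊕1⊕1⊕1⊕0⊕0⊕1⊕0⊕0⊕0⊕1⊕0⊕1 = 0
Syndrome s16…s1 = 00000 → no error.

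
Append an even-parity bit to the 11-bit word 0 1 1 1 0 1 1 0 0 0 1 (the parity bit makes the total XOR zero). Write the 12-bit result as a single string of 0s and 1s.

XOR of the 11 data bits: 0⊕1⊕1⊕1⊕0⊕1⊕1⊕0⊕0⊕0⊕1 = 0
Parity bit = 0 (so all 12 bits XOR to 0).

011101100010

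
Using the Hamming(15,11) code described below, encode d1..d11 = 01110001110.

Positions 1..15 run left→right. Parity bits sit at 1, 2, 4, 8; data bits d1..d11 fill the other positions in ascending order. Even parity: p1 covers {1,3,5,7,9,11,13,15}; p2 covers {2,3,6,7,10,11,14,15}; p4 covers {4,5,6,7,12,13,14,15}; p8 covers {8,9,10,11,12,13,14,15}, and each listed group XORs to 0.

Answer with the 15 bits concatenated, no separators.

110011110001110

Place data at non-parity positions: p1 p2 0 p4 1 1 1 p8 0 0 0 1 1 1 0
p1 (pos 1,3,5,7,9,11,13,15): XOR of data positions = 0⊕1⊕1⊕0⊕0⊕1⊕0 = 1
p2 (pos 2,3,6,7,10,11,14,15): XOR of data positions = 0⊕1⊕1⊕0⊕0⊕1⊕0 = 1
p4 (pos 4,5,6,7,12,13,14,15): XOR of data positions = 1⊕1⊕1⊕1⊕1⊕1⊕0 = 0
p8 (pos 8,9,10,11,12,13,14,15): XOR of data positions = 0⊕0⊕0⊕1⊕1⊕1⊕0 = 1
Codeword: 110011110001110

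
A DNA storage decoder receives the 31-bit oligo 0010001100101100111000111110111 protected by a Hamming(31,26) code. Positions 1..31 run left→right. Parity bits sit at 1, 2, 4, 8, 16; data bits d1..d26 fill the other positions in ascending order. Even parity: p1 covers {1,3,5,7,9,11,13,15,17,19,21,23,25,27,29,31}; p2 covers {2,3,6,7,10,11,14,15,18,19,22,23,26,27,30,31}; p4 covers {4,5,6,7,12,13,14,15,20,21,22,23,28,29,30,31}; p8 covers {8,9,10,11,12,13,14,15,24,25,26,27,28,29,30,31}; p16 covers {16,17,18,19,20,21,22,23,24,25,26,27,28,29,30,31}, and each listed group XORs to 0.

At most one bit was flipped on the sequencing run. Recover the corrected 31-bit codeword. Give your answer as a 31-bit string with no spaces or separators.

0010001100101100111000111110110

s1 (pos 1,3,5,7,9,11,13,15,17,19,21,23,25,27,29,31): 0⊕1⊕0⊕1⊕0⊕1⊕1⊕0⊕1⊕1⊕0⊕1⊕1⊕1⊕1⊕1 = 1
s2 (pos 2,3,6,7,10,11,14,15,18,19,22,23,26,27,30,31): 0⊕1⊕0⊕1⊕0⊕1⊕1⊕0⊕1⊕1⊕0⊕1⊕1⊕1⊕1⊕1 = 1
s4 (pos 4,5,6,7,12,13,14,15,20,21,22,23,28,29,30,31): 0⊕0⊕0⊕1⊕0⊕1⊕1⊕0⊕0⊕0⊕0⊕1⊕0⊕1⊕1⊕1 = 1
s8 (pos 8,9,10,11,12,13,14,15,24,25,26,27,28,29,30,31): 1⊕0⊕0⊕1⊕0⊕1⊕1⊕0⊕1⊕1⊕1⊕1⊕0⊕1⊕1⊕1 = 1
s16 (pos 16,17,18,19,20,21,22,23,24,25,26,27,28,29,30,31): 0⊕1⊕1⊕1⊕0⊕0⊕0⊕1⊕1⊕1⊕1⊕1⊕0⊕1⊕1⊕1 = 1
Syndrome s16…s1 = 11111 → error at position 31.
Flip position 31: 0010001100101100111000111110111 → 0010001100101100111000111110110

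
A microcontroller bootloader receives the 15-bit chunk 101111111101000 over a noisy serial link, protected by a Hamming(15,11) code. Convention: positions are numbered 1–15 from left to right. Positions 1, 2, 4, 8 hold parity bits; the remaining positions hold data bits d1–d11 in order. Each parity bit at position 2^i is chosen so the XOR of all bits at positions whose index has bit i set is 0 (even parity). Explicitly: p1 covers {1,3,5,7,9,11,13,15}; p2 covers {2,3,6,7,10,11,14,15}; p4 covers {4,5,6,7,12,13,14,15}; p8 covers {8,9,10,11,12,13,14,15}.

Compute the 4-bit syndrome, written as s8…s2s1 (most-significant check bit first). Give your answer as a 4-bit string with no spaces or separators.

0101

s1 (pos 1,3,5,7,9,11,13,15): 1⊕1⊕1⊕1⊕1⊕0⊕0⊕0 = 1
s2 (pos 2,3,6,7,10,11,14,15): 0⊕1⊕1⊕1⊕1⊕0⊕0⊕0 = 0
s4 (pos 4,5,6,7,12,13,14,15): 1⊕1⊕1⊕1⊕1⊕0⊕0⊕0 = 1
s8 (pos 8,9,10,11,12,13,14,15): 1⊕1⊕1⊕0⊕1⊕0⊕0⊕0 = 0
Syndrome s8…s1 = 0101 → error at position 5.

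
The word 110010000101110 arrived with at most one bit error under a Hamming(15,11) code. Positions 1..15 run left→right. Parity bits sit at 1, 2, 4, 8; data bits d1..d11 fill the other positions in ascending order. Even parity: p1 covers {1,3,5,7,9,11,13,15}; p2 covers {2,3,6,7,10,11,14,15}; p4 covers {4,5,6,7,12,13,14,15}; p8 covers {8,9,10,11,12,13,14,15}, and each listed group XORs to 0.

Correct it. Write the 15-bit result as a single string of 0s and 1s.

111010000101110

s1 (pos 1,3,5,7,9,11,13,15): 1⊕0⊕1⊕0⊕0⊕0⊕1⊕0 = 1
s2 (pos 2,3,6,7,10,11,14,15): 1⊕0⊕0⊕0⊕1⊕0⊕1⊕0 = 1
s4 (pos 4,5,6,7,12,13,14,15): 0⊕1⊕0⊕0⊕1⊕1⊕1⊕0 = 0
s8 (pos 8,9,10,11,12,13,14,15): 0⊕0⊕1⊕0⊕1⊕1⊕1⊕0 = 0
Syndrome s8…s1 = 0011 → error at position 3.
Flip position 3: 110010000101110 → 111010000101110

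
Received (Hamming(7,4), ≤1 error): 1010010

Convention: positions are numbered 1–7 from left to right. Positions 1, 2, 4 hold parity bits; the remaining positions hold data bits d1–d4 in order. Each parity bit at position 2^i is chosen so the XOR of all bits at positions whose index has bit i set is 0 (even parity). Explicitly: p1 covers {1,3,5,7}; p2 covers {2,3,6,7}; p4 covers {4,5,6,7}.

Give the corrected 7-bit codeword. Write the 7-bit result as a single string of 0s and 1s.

s1 (pos 1,3,5,7): 1⊕1⊕0⊕0 = 0
s2 (pos 2,3,6,7): 0⊕1⊕1⊕0 = 0
s4 (pos 4,5,6,7): 0⊕0⊕1⊕0 = 1
Syndrome s4…s1 = 100 → error at position 4.
Flip position 4: 1010010 → 1011010

1011010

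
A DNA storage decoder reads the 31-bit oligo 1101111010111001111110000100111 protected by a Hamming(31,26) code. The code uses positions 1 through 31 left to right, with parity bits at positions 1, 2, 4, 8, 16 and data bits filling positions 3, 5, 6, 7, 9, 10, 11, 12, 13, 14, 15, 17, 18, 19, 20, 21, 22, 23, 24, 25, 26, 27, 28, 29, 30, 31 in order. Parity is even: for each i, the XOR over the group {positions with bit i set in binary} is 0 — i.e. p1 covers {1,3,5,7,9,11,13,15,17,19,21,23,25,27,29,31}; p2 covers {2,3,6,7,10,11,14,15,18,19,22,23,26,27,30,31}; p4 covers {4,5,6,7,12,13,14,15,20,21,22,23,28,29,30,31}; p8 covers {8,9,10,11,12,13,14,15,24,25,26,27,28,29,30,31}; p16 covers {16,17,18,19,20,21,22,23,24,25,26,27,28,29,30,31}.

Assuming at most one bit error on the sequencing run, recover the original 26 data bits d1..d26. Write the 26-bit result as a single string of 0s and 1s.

s1 (pos 1,3,5,7,9,11,13,15,17,19,21,23,25,27,29,31): 1⊕0⊕1⊕1⊕1⊕1⊕1⊕0⊕1⊕1⊕1⊕0⊕0⊕0⊕1⊕1 = 1
s2 (pos 2,3,6,7,10,11,14,15,18,19,22,23,26,27,30,31): 1⊕0⊕1⊕1⊕0⊕1⊕0⊕0⊕1⊕1⊕0⊕0⊕1⊕0⊕1⊕1 = 1
s4 (pos 4,5,6,7,12,13,14,15,20,21,22,23,28,29,30,31): 1⊕1⊕1⊕1⊕1⊕1⊕0⊕0⊕1⊕1⊕0⊕0⊕0⊕1⊕1⊕1 = 1
s8 (pos 8,9,10,11,12,13,14,15,24,25,26,27,28,29,30,31): 0⊕1⊕0⊕1⊕1⊕1⊕0⊕0⊕0⊕0⊕1⊕0⊕0⊕1⊕1⊕1 = 0
s16 (pos 16,17,18,19,20,21,22,23,24,25,26,27,28,29,30,31): 1⊕1⊕1⊕1⊕1⊕1⊕0⊕0⊕0⊕0⊕1⊕0⊕0⊕1⊕1⊕1 = 0
Syndrome s16…s1 = 00111 → error at position 7.
Flip position 7: 1101111010111001111110000100111 → 1101110010111001111110000100111
Read data bits from positions 3,5,6,7,9,10,11,12,13,14,15,17,18,19,20,21,22,23,24,25,26,27,28,29,30,31: 01101011100111110000100111

01101011100111110000100111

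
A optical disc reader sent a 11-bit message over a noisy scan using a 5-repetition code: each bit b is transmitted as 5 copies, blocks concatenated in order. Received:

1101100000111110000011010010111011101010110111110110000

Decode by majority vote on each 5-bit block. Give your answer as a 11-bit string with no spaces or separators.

Block 1 (11011): 4 ones → 1
Block 2 (00000): 0 ones → 0
Block 3 (11111): 5 ones → 1
Block 4 (00000): 0 ones → 0
Block 5 (11010): 3 ones → 1
Block 6 (01011): 3 ones → 1
Block 7 (10111): 4 ones → 1
Block 8 (01010): 2 ones → 0
Block 9 (11011): 4 ones → 1
Block 10 (11101): 4 ones → 1
Block 11 (10000): 1 one → 0

10101110110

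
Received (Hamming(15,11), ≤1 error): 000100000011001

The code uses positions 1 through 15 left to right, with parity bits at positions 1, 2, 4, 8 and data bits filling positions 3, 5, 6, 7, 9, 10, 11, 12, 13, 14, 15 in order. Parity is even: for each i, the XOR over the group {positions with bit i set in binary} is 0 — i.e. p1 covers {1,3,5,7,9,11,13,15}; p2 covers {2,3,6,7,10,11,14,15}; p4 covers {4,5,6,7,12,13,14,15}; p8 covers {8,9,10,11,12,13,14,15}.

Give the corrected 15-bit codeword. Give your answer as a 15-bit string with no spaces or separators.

000100000010001

s1 (pos 1,3,5,7,9,11,13,15): 0⊕0⊕0⊕0⊕0⊕1⊕0⊕1 = 0
s2 (pos 2,3,6,7,10,11,14,15): 0⊕0⊕0⊕0⊕0⊕1⊕0⊕1 = 0
s4 (pos 4,5,6,7,12,13,14,15): 1⊕0⊕0⊕0⊕1⊕0⊕0⊕1 = 1
s8 (pos 8,9,10,11,12,13,14,15): 0⊕0⊕0⊕1⊕1⊕0⊕0⊕1 = 1
Syndrome s8…s1 = 1100 → error at position 12.
Flip position 12: 000100000011001 → 000100000010001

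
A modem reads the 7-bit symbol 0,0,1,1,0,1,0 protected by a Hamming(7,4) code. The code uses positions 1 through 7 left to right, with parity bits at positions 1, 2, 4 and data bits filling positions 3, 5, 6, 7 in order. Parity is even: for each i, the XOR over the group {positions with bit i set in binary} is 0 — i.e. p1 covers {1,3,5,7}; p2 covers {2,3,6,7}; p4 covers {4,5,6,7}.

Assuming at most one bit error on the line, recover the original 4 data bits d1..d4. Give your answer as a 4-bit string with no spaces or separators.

s1 (pos 1,3,5,7): 0⊕1⊕0⊕0 = 1
s2 (pos 2,3,6,7): 0⊕1⊕1⊕0 = 0
s4 (pos 4,5,6,7): 1⊕0⊕1⊕0 = 0
Syndrome s4…s1 = 001 → error at position 1.
Flip position 1: 0011010 → 1011010
Read data bits from positions 3,5,6,7: 1010

1010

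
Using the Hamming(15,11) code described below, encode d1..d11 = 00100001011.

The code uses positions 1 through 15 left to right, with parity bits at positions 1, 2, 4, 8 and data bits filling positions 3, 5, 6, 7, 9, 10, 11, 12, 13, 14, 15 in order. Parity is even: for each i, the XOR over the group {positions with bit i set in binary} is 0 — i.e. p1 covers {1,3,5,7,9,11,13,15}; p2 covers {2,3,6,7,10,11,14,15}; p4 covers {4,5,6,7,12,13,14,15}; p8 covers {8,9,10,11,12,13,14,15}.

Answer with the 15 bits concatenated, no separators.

110001010001011

Place data at non-parity positions: p1 p2 0 p4 0 1 0 p8 0 0 0 1 0 1 1
p1 (pos 1,3,5,7,9,11,13,15): XOR of data positions = 0⊕0⊕0⊕0⊕0⊕0⊕1 = 1
p2 (pos 2,3,6,7,10,11,14,15): XOR of data positions = 0⊕1⊕0⊕0⊕0⊕1⊕1 = 1
p4 (pos 4,5,6,7,12,13,14,15): XOR of data positions = 0⊕1⊕0⊕1⊕0⊕1⊕1 = 0
p8 (pos 8,9,10,11,12,13,14,15): XOR of data positions = 0⊕0⊕0⊕1⊕0⊕1⊕1 = 1
Codeword: 110001010001011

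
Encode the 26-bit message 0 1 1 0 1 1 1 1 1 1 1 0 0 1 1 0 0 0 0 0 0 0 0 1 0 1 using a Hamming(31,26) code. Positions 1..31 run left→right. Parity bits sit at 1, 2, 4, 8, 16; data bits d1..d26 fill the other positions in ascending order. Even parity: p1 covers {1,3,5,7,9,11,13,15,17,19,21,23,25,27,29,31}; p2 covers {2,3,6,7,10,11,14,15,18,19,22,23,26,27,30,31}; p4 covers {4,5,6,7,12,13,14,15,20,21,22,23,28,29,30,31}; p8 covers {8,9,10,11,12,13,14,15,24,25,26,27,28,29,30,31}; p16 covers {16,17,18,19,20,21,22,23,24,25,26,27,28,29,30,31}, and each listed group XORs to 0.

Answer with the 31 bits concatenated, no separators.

0101110111111110001100000000101

Place data at non-parity positions: p1 p2 0 p4 1 1 0 p8 1 1 1 1 1 1 1 p16 0 0 1 1 0 0 0 0 0 0 0 0 1 0 1
p1 (pos 1,3,5,7,9,11,13,15,17,19,21,23,25,27,29,31): XOR of data positions = 0⊕1⊕0⊕1⊕1⊕1⊕1⊕0⊕1⊕0⊕0⊕0⊕0⊕1⊕1 = 0
p2 (pos 2,3,6,7,10,11,14,15,18,19,22,23,26,27,30,31): XOR of data positions = 0⊕1⊕0⊕1⊕1⊕1⊕1⊕0⊕1⊕0⊕0⊕0⊕0⊕0⊕1 = 1
p4 (pos 4,5,6,7,12,13,14,15,20,21,22,23,28,29,30,31): XOR of data positions = 1⊕1⊕0⊕1⊕1⊕1⊕1⊕1⊕0⊕0⊕0⊕0⊕1⊕0⊕1 = 1
p8 (pos 8,9,10,11,12,13,14,15,24,25,26,27,28,29,30,31): XOR of data positions = 1⊕1⊕1⊕1⊕1⊕1⊕1⊕0⊕0⊕0⊕0⊕0⊕1⊕0⊕1 = 1
p16 (pos 16,17,18,19,20,21,22,23,24,25,26,27,28,29,30,31): XOR of data positions = 0⊕0⊕1⊕1⊕0⊕0⊕0⊕0⊕0⊕0⊕0⊕0⊕1⊕0⊕1 = 0
Codeword: 0101110111111110001100000000101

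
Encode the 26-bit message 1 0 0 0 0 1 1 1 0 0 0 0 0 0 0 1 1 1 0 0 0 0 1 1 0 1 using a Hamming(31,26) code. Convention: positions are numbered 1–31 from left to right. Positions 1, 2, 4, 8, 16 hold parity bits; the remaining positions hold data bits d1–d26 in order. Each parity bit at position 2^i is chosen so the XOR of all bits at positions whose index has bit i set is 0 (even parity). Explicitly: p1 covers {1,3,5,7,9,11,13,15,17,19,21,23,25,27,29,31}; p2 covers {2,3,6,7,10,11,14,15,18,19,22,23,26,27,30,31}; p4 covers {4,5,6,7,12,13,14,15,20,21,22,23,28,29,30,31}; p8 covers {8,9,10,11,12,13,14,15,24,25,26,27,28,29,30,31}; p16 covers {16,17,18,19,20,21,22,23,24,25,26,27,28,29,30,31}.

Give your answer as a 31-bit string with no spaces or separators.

0011000001110000000011100001101

Place data at non-parity positions: p1 p2 1 p4 0 0 0 p8 0 1 1 1 0 0 0 p16 0 0 0 0 1 1 1 0 0 0 0 1 1 0 1
p1 (pos 1,3,5,7,9,11,13,15,17,19,21,23,25,27,29,31): XOR of data positions = 1⊕0⊕0⊕0⊕1⊕0⊕0⊕0⊕0⊕1⊕1⊕0⊕0⊕1⊕1 = 0
p2 (pos 2,3,6,7,10,11,14,15,18,19,22,23,26,27,30,31): XOR of data positions = 1⊕0⊕0⊕1⊕1⊕0⊕0⊕0⊕0⊕1⊕1⊕0⊕0⊕0⊕1 = 0
p4 (pos 4,5,6,7,12,13,14,15,20,21,22,23,28,29,30,31): XOR of data positions = 0⊕0⊕0⊕1⊕0⊕0⊕0⊕0⊕1⊕1⊕1⊕1⊕1⊕0⊕1 = 1
p8 (pos 8,9,10,11,12,13,14,15,24,25,26,27,28,29,30,31): XOR of data positions = 0⊕1⊕1⊕1⊕0⊕0⊕0⊕0⊕0⊕0⊕0⊕1⊕1⊕0⊕1 = 0
p16 (pos 16,17,18,19,20,21,22,23,24,25,26,27,28,29,30,31): XOR of data positions = 0⊕0⊕0⊕0⊕1⊕1⊕1⊕0⊕0⊕0⊕0⊕1⊕1⊕0⊕1 = 0
Codeword: 0011000001110000000011100001101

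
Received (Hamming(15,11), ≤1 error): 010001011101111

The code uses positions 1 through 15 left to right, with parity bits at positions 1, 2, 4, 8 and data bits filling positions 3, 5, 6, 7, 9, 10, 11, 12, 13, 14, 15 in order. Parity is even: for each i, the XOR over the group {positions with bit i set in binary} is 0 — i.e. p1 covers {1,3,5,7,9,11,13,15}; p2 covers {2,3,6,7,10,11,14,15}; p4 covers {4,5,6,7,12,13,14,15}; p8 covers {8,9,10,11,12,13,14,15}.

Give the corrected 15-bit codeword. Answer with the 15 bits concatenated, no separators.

010001011101110

s1 (pos 1,3,5,7,9,11,13,15): 0⊕0⊕0⊕0⊕1⊕0⊕1⊕1 = 1
s2 (pos 2,3,6,7,10,11,14,15): 1⊕0⊕1⊕0⊕1⊕0⊕1⊕1 = 1
s4 (pos 4,5,6,7,12,13,14,15): 0⊕0⊕1⊕0⊕1⊕1⊕1⊕1 = 1
s8 (pos 8,9,10,11,12,13,14,15): 1⊕1⊕1⊕0⊕1⊕1⊕1⊕1 = 1
Syndrome s8…s1 = 1111 → error at position 15.
Flip position 15: 010001011101111 → 010001011101110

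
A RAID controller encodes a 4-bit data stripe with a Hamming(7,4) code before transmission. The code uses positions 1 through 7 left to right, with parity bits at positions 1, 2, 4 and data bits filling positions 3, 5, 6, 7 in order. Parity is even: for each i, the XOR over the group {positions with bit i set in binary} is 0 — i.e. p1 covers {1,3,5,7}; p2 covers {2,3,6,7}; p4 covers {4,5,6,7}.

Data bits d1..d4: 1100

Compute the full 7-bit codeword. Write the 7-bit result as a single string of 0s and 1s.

0111100

Place data at non-parity positions: p1 p2 1 p4 1 0 0
p1 (pos 1,3,5,7): XOR of data positions = 1⊕1⊕0 = 0
p2 (pos 2,3,6,7): XOR of data positions = 1⊕0⊕0 = 1
p4 (pos 4,5,6,7): XOR of data positions = 1⊕0⊕0 = 1
Codeword: 0111100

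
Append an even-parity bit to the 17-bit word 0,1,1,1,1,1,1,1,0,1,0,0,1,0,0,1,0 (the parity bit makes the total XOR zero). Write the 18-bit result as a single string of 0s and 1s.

XOR of the 17 data bits: 0⊕1⊕1⊕1⊕1⊕1⊕1⊕1⊕0⊕1⊕0⊕0⊕1⊕0⊕0⊕1⊕0 = 0
Parity bit = 0 (so all 18 bits XOR to 0).

011111110100100100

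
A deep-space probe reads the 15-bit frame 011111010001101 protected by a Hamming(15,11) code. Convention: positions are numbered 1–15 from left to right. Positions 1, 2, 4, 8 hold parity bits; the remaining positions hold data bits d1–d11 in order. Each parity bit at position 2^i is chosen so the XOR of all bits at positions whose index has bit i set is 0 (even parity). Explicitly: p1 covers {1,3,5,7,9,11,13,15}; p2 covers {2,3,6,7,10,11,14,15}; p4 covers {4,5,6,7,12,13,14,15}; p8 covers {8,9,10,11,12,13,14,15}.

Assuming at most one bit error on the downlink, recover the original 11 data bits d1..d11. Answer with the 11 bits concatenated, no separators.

11100001101

s1 (pos 1,3,5,7,9,11,13,15): 0⊕1⊕1⊕0⊕0⊕0⊕1⊕1 = 0
s2 (pos 2,3,6,7,10,11,14,15): 1⊕1⊕1⊕0⊕0⊕0⊕0⊕1 = 0
s4 (pos 4,5,6,7,12,13,14,15): 1⊕1⊕1⊕0⊕1⊕1⊕0⊕1 = 0
s8 (pos 8,9,10,11,12,13,14,15): 1⊕0⊕0⊕0⊕1⊕1⊕0⊕1 = 0
Syndrome s8…s1 = 0000 → no error.
Read data bits from positions 3,5,6,7,9,10,11,12,13,14,15: 11100001101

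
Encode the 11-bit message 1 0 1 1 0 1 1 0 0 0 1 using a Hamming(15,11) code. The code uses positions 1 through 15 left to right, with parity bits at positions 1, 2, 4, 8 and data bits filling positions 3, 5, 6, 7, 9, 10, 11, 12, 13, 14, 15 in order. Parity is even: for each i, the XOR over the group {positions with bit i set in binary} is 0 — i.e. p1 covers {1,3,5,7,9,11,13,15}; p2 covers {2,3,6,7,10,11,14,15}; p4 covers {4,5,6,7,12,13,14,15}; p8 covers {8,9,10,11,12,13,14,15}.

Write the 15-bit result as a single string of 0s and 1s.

001101110110001

Place data at non-parity positions: p1 p2 1 p4 0 1 1 p8 0 1 1 0 0 0 1
p1 (pos 1,3,5,7,9,11,13,15): XOR of data positions = 1⊕0⊕1⊕0⊕1⊕0⊕1 = 0
p2 (pos 2,3,6,7,10,11,14,15): XOR of data positions = 1⊕1⊕1⊕1⊕1⊕0⊕1 = 0
p4 (pos 4,5,6,7,12,13,14,15): XOR of data positions = 0⊕1⊕1⊕0⊕0⊕0⊕1 = 1
p8 (pos 8,9,10,11,12,13,14,15): XOR of data positions = 0⊕1⊕1⊕0⊕0⊕0⊕1 = 1
Codeword: 001101110110001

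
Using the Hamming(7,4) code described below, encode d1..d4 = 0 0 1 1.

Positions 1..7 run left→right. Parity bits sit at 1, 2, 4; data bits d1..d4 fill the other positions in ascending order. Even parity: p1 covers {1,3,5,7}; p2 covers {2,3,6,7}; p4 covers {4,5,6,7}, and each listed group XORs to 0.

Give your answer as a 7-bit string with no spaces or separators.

Place data at non-parity positions: p1 p2 0 p4 0 1 1
p1 (pos 1,3,5,7): XOR of data positions = 0⊕0⊕1 = 1
p2 (pos 2,3,6,7): XOR of data positions = 0⊕1⊕1 = 0
p4 (pos 4,5,6,7): XOR of data positions = 0⊕1⊕1 = 0
Codeword: 1000011

1000011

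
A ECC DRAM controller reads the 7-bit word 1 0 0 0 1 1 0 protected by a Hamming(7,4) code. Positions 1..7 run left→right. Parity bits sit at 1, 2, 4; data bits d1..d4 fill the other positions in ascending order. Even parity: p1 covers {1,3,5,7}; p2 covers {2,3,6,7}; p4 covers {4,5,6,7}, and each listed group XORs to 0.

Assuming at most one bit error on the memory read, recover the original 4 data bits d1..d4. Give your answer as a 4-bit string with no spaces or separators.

0110

s1 (pos 1,3,5,7): 1⊕0⊕1⊕0 = 0
s2 (pos 2,3,6,7): 0⊕0⊕1⊕0 = 1
s4 (pos 4,5,6,7): 0⊕1⊕1⊕0 = 0
Syndrome s4…s1 = 010 → error at position 2.
Flip position 2: 1000110 → 1100110
Read data bits from positions 3,5,6,7: 0110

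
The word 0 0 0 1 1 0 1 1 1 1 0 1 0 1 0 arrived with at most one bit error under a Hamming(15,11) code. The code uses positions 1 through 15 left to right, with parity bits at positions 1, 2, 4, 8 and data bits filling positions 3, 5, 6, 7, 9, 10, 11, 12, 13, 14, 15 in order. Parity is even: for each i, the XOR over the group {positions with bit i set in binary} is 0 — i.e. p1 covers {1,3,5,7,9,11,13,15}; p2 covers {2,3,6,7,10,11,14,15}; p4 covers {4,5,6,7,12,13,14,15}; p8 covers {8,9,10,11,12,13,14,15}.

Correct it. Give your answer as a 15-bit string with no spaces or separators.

s1 (pos 1,3,5,7,9,11,13,15): 0⊕0⊕1⊕1⊕1⊕0⊕0⊕0 = 1
s2 (pos 2,3,6,7,10,11,14,15): 0⊕0⊕0⊕1⊕1⊕0⊕1⊕0 = 1
s4 (pos 4,5,6,7,12,13,14,15): 1⊕1⊕0⊕1⊕1⊕0⊕1⊕0 = 1
s8 (pos 8,9,10,11,12,13,14,15): 1⊕1⊕1⊕0⊕1⊕0⊕1⊕0 = 1
Syndrome s8…s1 = 1111 → error at position 15.
Flip position 15: 000110111101010 → 000110111101011

000110111101011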